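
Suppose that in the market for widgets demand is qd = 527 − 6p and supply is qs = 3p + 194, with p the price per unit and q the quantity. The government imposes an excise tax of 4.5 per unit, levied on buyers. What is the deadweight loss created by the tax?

Before the tax: set 527 − 6p = 3p + 194 → p* = 37, q* = 305.
With the tax collected from buyers, demand (in seller-price terms) shifts: qd = 527 − 6(p + 4.5).
New equilibrium: buyers pay 38.5, sellers receive 34, q = 296. (Wedge: pb − ps = 4.5.)
Quantity falls by |ΔQ| = |305 − 296| = 9.
DWL = ½ · t · |ΔQ| = ½ · 4.5 · 9 = 20.25.

Deadweight loss = 20.25.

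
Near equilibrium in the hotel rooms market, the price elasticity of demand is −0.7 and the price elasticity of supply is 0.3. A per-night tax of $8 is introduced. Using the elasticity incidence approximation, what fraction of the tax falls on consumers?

Consumers' share ≈ 0.3.

Incidence ratio: consumers' share ≈ εs / (εs + |εd|) = 0.3 / (0.3 + 0.7) = 0.3.
Supply is the less elastic side, so consumers bear the smaller share.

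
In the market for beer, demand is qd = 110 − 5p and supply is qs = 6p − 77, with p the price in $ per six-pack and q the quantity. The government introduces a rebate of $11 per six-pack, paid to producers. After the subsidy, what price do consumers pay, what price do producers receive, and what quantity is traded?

Before the subsidy: set 110 − 5p = 6p − 77 → p* = $17, q* = 25.
With a per-unit subsidy paid to producers, each receives p + 11 per unit sold, so supply becomes qs = 6(p + 11) − 77.
New equilibrium: consumers pay $11, producers receive $22, q = 55. (Wedge: pb − ps = −11.)

Consumers pay $11; producers receive $22; quantity = 55.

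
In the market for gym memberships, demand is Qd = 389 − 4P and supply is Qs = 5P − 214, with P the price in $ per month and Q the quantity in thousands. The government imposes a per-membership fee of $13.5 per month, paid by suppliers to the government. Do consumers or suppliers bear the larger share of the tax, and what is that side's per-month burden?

Consumers bear the larger share: $7.5 per month.

Before the tax: set 389 − 4P = 5P − 214 → P* = $67, Q* = 121.
With the tax collected from suppliers, supply shifts: Qs = 5(P − 13.5) − 214.
New equilibrium: consumers pay $74.5, suppliers receive $61, Q = 91. (Wedge: Pb − Ps = 13.5.)
Per-month burden: consumers $7.5, suppliers $6.
Consumers take the larger share because demand is less price-elastic here (demand slope 4 vs supply slope 5).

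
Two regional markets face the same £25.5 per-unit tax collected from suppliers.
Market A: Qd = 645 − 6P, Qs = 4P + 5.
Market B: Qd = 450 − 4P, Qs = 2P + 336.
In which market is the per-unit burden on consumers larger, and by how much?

Market A, by £1.7.

Market A: pre-tax P* = £64, Q* = 261; post-tax Q = 199.8; per-unit burden on consumers = £10.2.
Market B: pre-tax P* = £19, Q* = 374; post-tax Q = 340; per-unit burden on consumers = £8.5.
Difference: £10.2 vs £8.5 → market A is larger by £1.7.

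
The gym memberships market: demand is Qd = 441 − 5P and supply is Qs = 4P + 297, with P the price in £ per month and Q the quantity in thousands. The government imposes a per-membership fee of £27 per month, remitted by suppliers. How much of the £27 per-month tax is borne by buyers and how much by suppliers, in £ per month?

Buyers bear £12 per month; suppliers bear £15 per month.

Without the tax, 441 − 5P = 4P + 297 gives 9P = 144, so P* = £16 and Q* = 361.
With the tax collected from suppliers, supply shifts: Qs = 4(P − 27) + 297.
Solving gives Q = 301 with buyers paying £28 and suppliers receiving £1 (the £27 wedge).
Burden on buyers: £12; on suppliers: £15. (They sum to £27.)
The less price-elastic side of the market bears the larger share of a per-unit tax.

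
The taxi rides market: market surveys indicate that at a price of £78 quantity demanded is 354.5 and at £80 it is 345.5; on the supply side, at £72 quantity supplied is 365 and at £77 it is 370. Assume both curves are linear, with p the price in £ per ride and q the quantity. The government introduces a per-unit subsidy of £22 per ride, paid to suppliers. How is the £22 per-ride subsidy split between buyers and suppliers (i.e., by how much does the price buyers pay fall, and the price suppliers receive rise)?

Buyers gain £4 per ride; suppliers gain £18 per ride.

Demand slope: (345.5 − 354.5)/(80 − 78) = -4.5, so qd = 705.5 − 4.5p.
Supply slope: (370 − 365)/(77 − 72) = 1, so qs = p + 293.
Without the subsidy, 705.5 − 4.5p = p + 293 gives 5.5p = 412.5, so p* = £75 and q* = 368.
With a per-unit subsidy paid to suppliers, each receives p + 22 per unit sold, so supply becomes qs = (p + 22) + 293.
Solving gives q = 386 with buyers paying £71 and suppliers receiving £93 (the £22 wedge).
Gain to buyers: £4; to suppliers: £18. (They sum to £22.)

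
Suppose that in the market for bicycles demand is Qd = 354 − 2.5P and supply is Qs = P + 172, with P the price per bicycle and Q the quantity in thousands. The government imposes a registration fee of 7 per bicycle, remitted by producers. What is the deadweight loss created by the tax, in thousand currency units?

Deadweight loss = 17.5 thousand.

Before the tax: set 354 − 2.5P = P + 172 → P* = 52, Q* = 224.
With the tax collected from producers, supply shifts: Qs = (P − 7) + 172.
Solving gives Q = 219 with consumers paying 54 and producers receiving 47 (the 7 wedge).
Quantity falls by |ΔQ| = |224 − 219| = 5.
DWL = ½ · t · |ΔQ| = ½ · 7 · 5 = 17.5.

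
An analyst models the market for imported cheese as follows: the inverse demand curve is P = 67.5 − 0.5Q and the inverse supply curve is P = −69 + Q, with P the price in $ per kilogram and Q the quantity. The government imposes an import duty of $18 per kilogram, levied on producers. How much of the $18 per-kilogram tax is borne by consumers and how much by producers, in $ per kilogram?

Consumers bear $6 per kilogram; producers bear $12 per kilogram.

Inverting to Q(P) form: Qd = 135 − 2P; Qs = P + 69.
Without the tax, 135 − 2P = P + 69 gives 3P = 66, so P* = $22 and Q* = 91.
With the tax collected from producers, supply shifts: Qs = (P − 18) + 69.
Solving gives Q = 79 with consumers paying $28 and producers receiving $10 (the $18 wedge).
Burden on consumers: $6; on producers: $12. (They sum to $18.)
The less price-elastic side of the market bears the larger share of a per-unit tax.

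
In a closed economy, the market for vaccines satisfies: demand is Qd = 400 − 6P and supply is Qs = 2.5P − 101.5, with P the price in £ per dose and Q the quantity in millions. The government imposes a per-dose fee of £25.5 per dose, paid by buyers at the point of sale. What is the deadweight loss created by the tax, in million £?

Deadweight loss = £573.75 million.

Without the tax, 400 − 6P = 2.5P − 101.5 gives 8.5P = 501.5, so P* = £59 and Q* = 46.
With the tax collected from buyers, demand (in seller-price terms) shifts: Qd = 400 − 6(P + 25.5).
Solving gives Q = 1 with buyers paying £66.5 and suppliers receiving £41 (the £25.5 wedge).
Quantity falls by |ΔQ| = |46 − 1| = 45.
DWL = ½ · t · |ΔQ| = ½ · 25.5 · 45 = £573.75.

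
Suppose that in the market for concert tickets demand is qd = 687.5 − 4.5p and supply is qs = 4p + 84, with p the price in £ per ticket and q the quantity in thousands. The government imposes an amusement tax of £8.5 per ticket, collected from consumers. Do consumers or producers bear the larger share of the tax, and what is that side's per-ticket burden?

Producers bear the larger share: £4.5 per ticket.

Without the tax, 687.5 − 4.5p = 4p + 84 gives 8.5p = 603.5, so p* = £71 and q* = 368.
With the tax collected from consumers, demand (in seller-price terms) shifts: qd = 687.5 − 4.5(p + 8.5).
Solving gives q = 350 with consumers paying £75 and producers receiving £66.5 (the £8.5 wedge).
Per-ticket burden: consumers £4, producers £4.5.
Producers take the larger share because supply is less price-elastic here (demand slope 4.5 vs supply slope 4).
The less price-elastic side of the market bears the larger share of a per-unit tax.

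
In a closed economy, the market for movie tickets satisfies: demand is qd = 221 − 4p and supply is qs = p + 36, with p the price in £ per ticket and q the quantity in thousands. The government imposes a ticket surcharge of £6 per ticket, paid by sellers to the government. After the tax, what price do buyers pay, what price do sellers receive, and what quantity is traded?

Buyers pay £38.2; sellers receive £32.2; quantity = 68.2.

Without the tax, 221 − 4p = p + 36 gives 5p = 185, so p* = £37 and q* = 73.
With the tax collected from sellers, supply shifts: qs = (p − 6) + 36.
Solving gives q = 68.2 with buyers paying £38.2 and sellers receiving £32.2 (the £6 wedge).
The less price-elastic side of the market bears the larger share of a per-unit tax.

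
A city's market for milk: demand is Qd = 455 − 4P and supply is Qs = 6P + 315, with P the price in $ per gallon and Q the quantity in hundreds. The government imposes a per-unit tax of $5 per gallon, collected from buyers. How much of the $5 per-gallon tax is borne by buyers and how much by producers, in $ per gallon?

Before the tax: set 455 − 4P = 6P + 315 → P* = $14, Q* = 399.
With the tax collected from buyers, demand (in seller-price terms) shifts: Qd = 455 − 4(P + 5).
Solving gives Q = 387 with buyers paying $17 and producers receiving $12 (the $5 wedge).
Burden on buyers: $3; on producers: $2. (They sum to $5.)
The less price-elastic side of the market bears the larger share of a per-unit tax.

Buyers bear $3 per gallon; producers bear $2 per gallon.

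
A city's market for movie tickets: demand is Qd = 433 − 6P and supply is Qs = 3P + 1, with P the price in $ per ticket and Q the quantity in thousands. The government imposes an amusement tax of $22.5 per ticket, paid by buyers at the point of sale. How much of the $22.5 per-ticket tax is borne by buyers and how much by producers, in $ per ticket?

Buyers bear $7.5 per ticket; producers bear $15 per ticket.

Before the tax: set 433 − 6P = 3P + 1 → P* = $48, Q* = 145.
With the tax collected from buyers, demand (in seller-price terms) shifts: Qd = 433 − 6(P + 22.5).
New equilibrium: buyers pay $55.5, producers receive $33, Q = 100. (Wedge: Pb − Ps = 22.5.)
Burden on buyers: $7.5; on producers: $15. (They sum to $22.5.)
The less price-elastic side of the market bears the larger share of a per-unit tax.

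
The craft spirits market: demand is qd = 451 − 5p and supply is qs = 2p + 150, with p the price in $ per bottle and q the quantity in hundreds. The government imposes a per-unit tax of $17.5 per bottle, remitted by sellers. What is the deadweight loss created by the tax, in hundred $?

Without the tax, 451 − 5p = 2p + 150 gives 7p = 301, so p* = $43 and q* = 236.
With the tax collected from sellers, supply shifts: qs = 2(p − 17.5) + 150.
Solving gives q = 211 with buyers paying $48 and sellers receiving $30.5 (the $17.5 wedge).
Quantity falls by |ΔQ| = |236 − 211| = 25.
DWL = ½ · t · |ΔQ| = ½ · 17.5 · 25 = $218.75.

Deadweight loss = $218.75 hundred.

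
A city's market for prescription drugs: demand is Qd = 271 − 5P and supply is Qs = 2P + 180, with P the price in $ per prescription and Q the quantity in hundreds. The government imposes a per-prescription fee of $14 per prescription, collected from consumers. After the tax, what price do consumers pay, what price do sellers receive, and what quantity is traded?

Before the tax: set 271 − 5P = 2P + 180 → P* = $13, Q* = 206.
With the tax collected from consumers, demand (in seller-price terms) shifts: Qd = 271 − 5(P + 14).
Solving gives Q = 186 with consumers paying $17 and sellers receiving $3 (the $14 wedge).
The less price-elastic side of the market bears the larger share of a per-unit tax.

Consumers pay $17; sellers receive $3; quantity = 186.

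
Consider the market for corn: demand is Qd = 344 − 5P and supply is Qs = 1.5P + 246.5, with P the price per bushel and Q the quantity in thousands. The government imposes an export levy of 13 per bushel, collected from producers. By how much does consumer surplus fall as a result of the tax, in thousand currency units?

Without the tax, 344 − 5P = 1.5P + 246.5 gives 6.5P = 97.5, so P* = 15 and Q* = 269.
With the tax collected from producers, supply shifts: Qs = 1.5(P − 13) + 246.5.
Solving gives Q = 254 with buyers paying 18 and producers receiving 5 (the 13 wedge).
ΔCS is the trapezoid between Q = 254 and Q = 269 of height 3: ½ · (269 + 254) · 3 = 784.5.

Consumer surplus falls by 784.5 thousand.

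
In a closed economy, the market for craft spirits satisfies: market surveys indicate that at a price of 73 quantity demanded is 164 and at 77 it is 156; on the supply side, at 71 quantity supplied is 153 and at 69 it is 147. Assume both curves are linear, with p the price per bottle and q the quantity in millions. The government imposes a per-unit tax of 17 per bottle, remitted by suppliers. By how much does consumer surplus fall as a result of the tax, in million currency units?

Demand slope: (156 − 164)/(77 − 73) = -2, so qd = 310 − 2p.
Supply slope: (147 − 153)/(69 − 71) = 3, so qs = 3p − 60.
Before the tax: set 310 − 2p = 3p − 60 → p* = 74, q* = 162.
With the tax collected from suppliers, supply shifts: qs = 3(p − 17) − 60.
Solving gives q = 141.6 with consumers paying 84.2 and suppliers receiving 67.2 (the 17 wedge).
ΔCS is the trapezoid between Q = 141.6 and Q = 162 of height 10.2: ½ · (162 + 141.6) · 10.2 = 1548.36.

Consumer surplus falls by 1548.36 million.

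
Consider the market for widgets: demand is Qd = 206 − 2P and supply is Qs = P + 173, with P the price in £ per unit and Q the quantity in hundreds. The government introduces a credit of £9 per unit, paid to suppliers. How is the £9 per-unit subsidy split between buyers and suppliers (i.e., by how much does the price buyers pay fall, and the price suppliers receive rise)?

Before the subsidy: set 206 − 2P = P + 173 → P* = £11, Q* = 184.
With a per-unit subsidy paid to suppliers, each receives P + 9 per unit sold, so supply becomes Qs = (P + 9) + 173.
Solving gives Q = 190 with buyers paying £8 and suppliers receiving £17 (the £9 wedge).
Gain to buyers: £3; to suppliers: £6. (They sum to £9.)

Buyers gain £3 per unit; suppliers gain £6 per unit.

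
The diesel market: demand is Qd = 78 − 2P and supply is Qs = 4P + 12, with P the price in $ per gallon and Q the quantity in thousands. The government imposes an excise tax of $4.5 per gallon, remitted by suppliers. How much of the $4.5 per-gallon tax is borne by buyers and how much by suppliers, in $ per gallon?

Buyers bear $3 per gallon; suppliers bear $1.5 per gallon.

Without the tax, 78 − 2P = 4P + 12 gives 6P = 66, so P* = $11 and Q* = 56.
With the tax collected from suppliers, supply shifts: Qs = 4(P − 4.5) + 12.
Solving gives Q = 50 with buyers paying $14 and suppliers receiving $9.5 (the $4.5 wedge).
Burden on buyers: $3; on suppliers: $1.5. (They sum to $4.5.)
The less price-elastic side of the market bears the larger share of a per-unit tax.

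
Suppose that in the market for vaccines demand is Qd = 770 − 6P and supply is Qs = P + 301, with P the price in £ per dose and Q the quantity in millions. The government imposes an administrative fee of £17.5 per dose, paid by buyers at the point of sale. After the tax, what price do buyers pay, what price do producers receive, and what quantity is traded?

Without the tax, 770 − 6P = P + 301 gives 7P = 469, so P* = £67 and Q* = 368.
With the tax collected from buyers, demand (in seller-price terms) shifts: Qd = 770 − 6(P + 17.5).
Solving gives Q = 353 with buyers paying £69.5 and producers receiving £52 (the £17.5 wedge).

Buyers pay £69.5; producers receive £52; quantity = 353.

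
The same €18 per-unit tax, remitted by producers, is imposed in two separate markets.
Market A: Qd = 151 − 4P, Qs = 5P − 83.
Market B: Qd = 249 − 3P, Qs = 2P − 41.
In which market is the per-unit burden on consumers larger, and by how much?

Market A: pre-tax P* = €26, Q* = 47; post-tax Q = 7; per-unit burden on consumers = €10.
Market B: pre-tax P* = €58, Q* = 75; post-tax Q = 53.4; per-unit burden on consumers = €7.2.
Difference: €10 vs €7.2 → market A is larger by €2.8.

Market A, by €2.8.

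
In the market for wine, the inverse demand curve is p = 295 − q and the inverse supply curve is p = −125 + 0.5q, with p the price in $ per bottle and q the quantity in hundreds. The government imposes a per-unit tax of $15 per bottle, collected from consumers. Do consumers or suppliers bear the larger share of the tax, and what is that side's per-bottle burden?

Consumers bear the larger share: $10 per bottle.

Inverting to q(p) form: qd = 295 − p; qs = 2p + 250.
Before the tax: set 295 − p = 2p + 250 → p* = $15, q* = 280.
With the tax collected from consumers, demand (in seller-price terms) shifts: qd = 295 − (p + 15).
Solving gives q = 270 with consumers paying $25 and suppliers receiving $10 (the $15 wedge).
Per-bottle burden: consumers $10, suppliers $5.
Consumers take the larger share because demand is less price-elastic here (demand slope 1 vs supply slope 2).
The less price-elastic side of the market bears the larger share of a per-unit tax.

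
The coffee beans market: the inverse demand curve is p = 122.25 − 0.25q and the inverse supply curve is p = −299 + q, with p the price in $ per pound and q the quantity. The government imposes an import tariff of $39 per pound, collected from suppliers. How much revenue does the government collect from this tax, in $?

Inverting to q(p) form: qd = 489 − 4p; qs = p + 299.
Before the tax: set 489 − 4p = p + 299 → p* = $38, q* = 337.
With the tax collected from suppliers, supply shifts: qs = (p − 39) + 299.
New equilibrium: consumers pay $45.8, suppliers receive $6.8, q = 305.8. (Wedge: pb − ps = 39.)
Revenue = t · Q = 39 · 305.8 = $11926.2.

Tax revenue = $11926.2.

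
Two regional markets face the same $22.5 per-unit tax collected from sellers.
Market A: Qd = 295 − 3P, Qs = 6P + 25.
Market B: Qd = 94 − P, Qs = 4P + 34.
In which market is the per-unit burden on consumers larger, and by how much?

Market B, by $3.

Market A: pre-tax P* = $30, Q* = 205; post-tax Q = 160; per-unit burden on consumers = $15.
Market B: pre-tax P* = $12, Q* = 82; post-tax Q = 64; per-unit burden on consumers = $18.
Difference: $15 vs $18 → market B is larger by $3.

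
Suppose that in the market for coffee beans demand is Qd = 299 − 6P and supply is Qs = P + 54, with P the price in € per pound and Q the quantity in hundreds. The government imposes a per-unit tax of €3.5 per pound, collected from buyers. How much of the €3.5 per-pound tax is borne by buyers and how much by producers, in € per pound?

Buyers bear €0.5 per pound; producers bear €3 per pound.

Before the tax: set 299 − 6P = P + 54 → P* = €35, Q* = 89.
With the tax collected from buyers, demand (in seller-price terms) shifts: Qd = 299 − 6(P + 3.5).
New equilibrium: buyers pay €35.5, producers receive €32, Q = 86. (Wedge: Pb − Ps = 3.5.)
Burden on buyers: €0.5; on producers: €3. (They sum to €3.5.)
The less price-elastic side of the market bears the larger share of a per-unit tax.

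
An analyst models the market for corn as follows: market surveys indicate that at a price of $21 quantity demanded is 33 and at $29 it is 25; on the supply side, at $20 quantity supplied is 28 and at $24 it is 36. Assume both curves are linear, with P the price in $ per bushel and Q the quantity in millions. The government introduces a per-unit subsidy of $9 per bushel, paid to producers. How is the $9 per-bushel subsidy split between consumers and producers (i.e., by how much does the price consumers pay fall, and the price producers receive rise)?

Consumers gain $6 per bushel; producers gain $3 per bushel.

Demand slope: (25 − 33)/(29 − 21) = -1, so Qd = 54 − P.
Supply slope: (36 − 28)/(24 − 20) = 2, so Qs = 2P − 12.
Before the subsidy: set 54 − P = 2P − 12 → P* = $22, Q* = 32.
With a per-unit subsidy paid to producers, each receives P + 9 per unit sold, so supply becomes Qs = 2(P + 9) − 12.
Solving gives Q = 38 with consumers paying $16 and producers receiving $25 (the $9 wedge).
Gain to consumers: $6; to producers: $3. (They sum to $9.)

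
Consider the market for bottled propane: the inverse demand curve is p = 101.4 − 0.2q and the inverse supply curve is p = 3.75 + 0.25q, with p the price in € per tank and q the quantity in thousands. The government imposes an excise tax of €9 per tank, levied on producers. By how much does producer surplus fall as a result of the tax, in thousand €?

Inverting to q(p) form: qd = 507 − 5p; qs = 4p − 15.
Without the tax, 507 − 5p = 4p − 15 gives 9p = 522, so p* = €58 and q* = 217.
With the tax collected from producers, supply shifts: qs = 4(p − 9) − 15.
Solving gives q = 197 with buyers paying €62 and producers receiving €53 (the €9 wedge).
ΔPS is the trapezoid between Q = 197 and Q = 217 of height €5: ½ · (217 + 197) · 5 = €1035.

Producer surplus falls by €1035 thousand.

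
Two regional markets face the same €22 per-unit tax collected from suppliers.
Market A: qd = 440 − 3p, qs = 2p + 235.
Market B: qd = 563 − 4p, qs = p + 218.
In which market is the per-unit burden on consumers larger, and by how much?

Market A, by €4.4.

Market A: pre-tax p* = €41, q* = 317; post-tax q = 290.6; per-unit burden on consumers = €8.8.
Market B: pre-tax p* = €69, q* = 287; post-tax q = 269.4; per-unit burden on consumers = €4.4.
Difference: €8.8 vs €4.4 → market A is larger by €4.4.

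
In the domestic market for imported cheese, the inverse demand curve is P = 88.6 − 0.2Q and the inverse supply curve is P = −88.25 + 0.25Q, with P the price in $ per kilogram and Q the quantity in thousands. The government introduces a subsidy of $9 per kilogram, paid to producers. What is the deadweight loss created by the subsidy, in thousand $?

Rewrite in direct form: Qd = 443 − 5P and Qs = 4P + 353.
Without the subsidy, 443 − 5P = 4P + 353 gives 9P = 90, so P* = $10 and Q* = 393.
With a per-unit subsidy paid to producers, each receives P + 9 per unit sold, so supply becomes Qs = 4(P + 9) + 353.
New equilibrium: buyers pay $6, producers receive $15, Q = 413. (Wedge: Pb − Ps = −9.)
Quantity rises by |ΔQ| = |393 − 413| = 20.
DWL = ½ · t · |ΔQ| = ½ · 9 · 20 = $90.

Deadweight loss = $90 thousand.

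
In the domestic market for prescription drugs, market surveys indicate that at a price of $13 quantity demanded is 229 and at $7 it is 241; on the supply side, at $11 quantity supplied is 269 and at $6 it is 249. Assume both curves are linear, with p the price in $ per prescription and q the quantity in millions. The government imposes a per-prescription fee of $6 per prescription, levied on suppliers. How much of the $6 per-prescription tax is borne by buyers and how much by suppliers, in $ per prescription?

Demand slope: (241 − 229)/(7 − 13) = -2, so qd = 255 − 2p.
Supply slope: (249 − 269)/(6 − 11) = 4, so qs = 4p + 225.
Without the tax, 255 − 2p = 4p + 225 gives 6p = 30, so p* = $5 and q* = 245.
With the tax collected from suppliers, supply shifts: qs = 4(p − 6) + 225.
New equilibrium: buyers pay $9, suppliers receive $3, q = 237. (Wedge: pb − ps = 6.)
Burden on buyers: $4; on suppliers: $2. (They sum to $6.)
The less price-elastic side of the market bears the larger share of a per-unit tax.

Buyers bear $4 per prescription; suppliers bear $2 per prescription.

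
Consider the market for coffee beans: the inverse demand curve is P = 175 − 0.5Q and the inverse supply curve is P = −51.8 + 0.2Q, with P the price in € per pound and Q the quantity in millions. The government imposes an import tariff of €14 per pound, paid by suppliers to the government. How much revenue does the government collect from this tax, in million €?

Inverting to Q(P) form: Qd = 350 − 2P; Qs = 5P + 259.
Without the tax, 350 − 2P = 5P + 259 gives 7P = 91, so P* = €13 and Q* = 324.
With the tax collected from suppliers, supply shifts: Qs = 5(P − 14) + 259.
Solving gives Q = 304 with consumers paying €23 and suppliers receiving €9 (the €14 wedge).
Revenue = t · Q = 14 · 304 = €4256.

Tax revenue = €4256 million.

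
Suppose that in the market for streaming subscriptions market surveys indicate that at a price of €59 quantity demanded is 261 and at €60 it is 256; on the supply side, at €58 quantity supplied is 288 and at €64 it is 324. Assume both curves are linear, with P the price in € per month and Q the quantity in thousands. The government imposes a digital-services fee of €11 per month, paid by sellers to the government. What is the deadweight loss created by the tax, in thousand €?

Deadweight loss = €165 thousand.

Demand slope: (256 − 261)/(60 − 59) = -5, so Qd = 556 − 5P.
Supply slope: (324 − 288)/(64 − 58) = 6, so Qs = 6P − 60.
Without the tax, 556 − 5P = 6P − 60 gives 11P = 616, so P* = €56 and Q* = 276.
With the tax collected from sellers, supply shifts: Qs = 6(P − 11) − 60.
New equilibrium: buyers pay €62, sellers receive €51, Q = 246. (Wedge: Pb − Ps = 11.)
Quantity falls by |ΔQ| = |276 − 246| = 30.
DWL = ½ · t · |ΔQ| = ½ · 11 · 30 = €165.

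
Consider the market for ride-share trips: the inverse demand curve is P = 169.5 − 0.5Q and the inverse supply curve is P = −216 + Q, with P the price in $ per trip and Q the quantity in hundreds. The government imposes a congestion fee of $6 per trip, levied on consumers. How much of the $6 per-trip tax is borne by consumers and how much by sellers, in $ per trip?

Consumers bear $2 per trip; sellers bear $4 per trip.

Rewrite in direct form: Qd = 339 − 2P and Qs = P + 216.
Without the tax, 339 − 2P = P + 216 gives 3P = 123, so P* = $41 and Q* = 257.
With the tax collected from consumers, demand (in seller-price terms) shifts: Qd = 339 − 2(P + 6).
Solving gives Q = 253 with consumers paying $43 and sellers receiving $37 (the $6 wedge).
Burden on consumers: $2; on sellers: $4. (They sum to $6.)
The less price-elastic side of the market bears the larger share of a per-unit tax.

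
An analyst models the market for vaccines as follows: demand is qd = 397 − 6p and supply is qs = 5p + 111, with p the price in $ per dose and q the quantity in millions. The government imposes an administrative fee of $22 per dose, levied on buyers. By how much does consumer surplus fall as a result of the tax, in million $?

Consumer surplus falls by $2110 million.

Without the tax, 397 − 6p = 5p + 111 gives 11p = 286, so p* = $26 and q* = 241.
With the tax collected from buyers, demand (in seller-price terms) shifts: qd = 397 − 6(p + 22).
New equilibrium: buyers pay $36, suppliers receive $14, q = 181. (Wedge: pb − ps = 22.)
ΔCS is the trapezoid between Q = 181 and Q = 241 of height $10: ½ · (241 + 181) · 10 = $2110.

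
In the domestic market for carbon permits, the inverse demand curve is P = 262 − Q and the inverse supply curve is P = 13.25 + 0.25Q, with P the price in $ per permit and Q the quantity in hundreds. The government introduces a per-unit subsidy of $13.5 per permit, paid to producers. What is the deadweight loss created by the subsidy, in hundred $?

Inverting to Q(P) form: Qd = 262 − P; Qs = 4P − 53.
Before the subsidy: set 262 − P = 4P − 53 → P* = $63, Q* = 199.
With a per-unit subsidy paid to producers, each receives P + 13.5 per unit sold, so supply becomes Qs = 4(P + 13.5) − 53.
Solving gives Q = 209.8 with buyers paying $52.2 and producers receiving $65.7 (the $13.5 wedge).
Quantity rises by |ΔQ| = |199 − 209.8| = 10.8.
DWL = ½ · t · |ΔQ| = ½ · 13.5 · 10.8 = $72.9.

Deadweight loss = $72.9 hundred.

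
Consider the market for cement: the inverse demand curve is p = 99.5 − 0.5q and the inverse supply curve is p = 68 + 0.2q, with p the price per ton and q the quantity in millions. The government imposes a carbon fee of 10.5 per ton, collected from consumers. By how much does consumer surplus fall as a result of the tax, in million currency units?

Rewrite in direct form: qd = 199 − 2p and qs = 5p − 340.
Without the tax, 199 − 2p = 5p − 340 gives 7p = 539, so p* = 77 and q* = 45.
With the tax collected from consumers, demand (in seller-price terms) shifts: qd = 199 − 2(p + 10.5).
New equilibrium: consumers pay 84.5, suppliers receive 74, q = 30. (Wedge: pb − ps = 10.5.)
ΔCS is the trapezoid between Q = 30 and Q = 45 of height 7.5: ½ · (45 + 30) · 7.5 = 281.25.

Consumer surplus falls by 281.25 million.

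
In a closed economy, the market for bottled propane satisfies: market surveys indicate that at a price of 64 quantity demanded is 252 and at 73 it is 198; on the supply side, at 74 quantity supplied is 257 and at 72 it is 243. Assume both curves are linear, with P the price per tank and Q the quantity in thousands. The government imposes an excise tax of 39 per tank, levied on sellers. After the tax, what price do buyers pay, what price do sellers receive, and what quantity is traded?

Demand slope: (198 − 252)/(73 − 64) = -6, so Qd = 636 − 6P.
Supply slope: (243 − 257)/(72 − 74) = 7, so Qs = 7P − 261.
Without the tax, 636 − 6P = 7P − 261 gives 13P = 897, so P* = 69 and Q* = 222.
With the tax collected from sellers, supply shifts: Qs = 7(P − 39) − 261.
Solving gives Q = 96 with buyers paying 90 and sellers receiving 51 (the 39 wedge).
The less price-elastic side of the market bears the larger share of a per-unit tax.

Buyers pay 90; sellers receive 51; quantity = 96.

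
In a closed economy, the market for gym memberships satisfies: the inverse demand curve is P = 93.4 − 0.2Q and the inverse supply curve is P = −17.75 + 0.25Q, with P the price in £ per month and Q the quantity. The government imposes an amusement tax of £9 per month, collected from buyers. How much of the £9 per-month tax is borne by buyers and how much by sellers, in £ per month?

Buyers bear £4 per month; sellers bear £5 per month.

Inverting to Q(P) form: Qd = 467 − 5P; Qs = 4P + 71.
Without the tax, 467 − 5P = 4P + 71 gives 9P = 396, so P* = £44 and Q* = 247.
With the tax collected from buyers, demand (in seller-price terms) shifts: Qd = 467 − 5(P + 9).
New equilibrium: buyers pay £48, sellers receive £39, Q = 227. (Wedge: Pb − Ps = 9.)
Burden on buyers: £4; on sellers: £5. (They sum to £9.)
The less price-elastic side of the market bears the larger share of a per-unit tax.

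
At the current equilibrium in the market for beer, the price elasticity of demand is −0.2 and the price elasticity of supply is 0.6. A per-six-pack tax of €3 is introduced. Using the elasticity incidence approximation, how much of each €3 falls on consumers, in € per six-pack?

Incidence ratio: consumers' share ≈ εs / (εs + |εd|) = 0.6 / (0.6 + 0.2) = 0.75.
So consumers bear ≈ 0.75 × €3 = €2.25; sellers bear €0.75.

Consumers bear ≈ €2.25 per six-pack.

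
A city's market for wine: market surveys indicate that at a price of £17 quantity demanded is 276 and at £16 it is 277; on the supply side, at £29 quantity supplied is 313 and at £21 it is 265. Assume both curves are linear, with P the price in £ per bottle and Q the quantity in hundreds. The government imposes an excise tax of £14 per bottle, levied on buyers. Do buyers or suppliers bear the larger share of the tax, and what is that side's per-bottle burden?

Buyers bear the larger share: £12 per bottle.

Demand slope: (277 − 276)/(16 − 17) = -1, so Qd = 293 − P.
Supply slope: (265 − 313)/(21 − 29) = 6, so Qs = 6P + 139.
Before the tax: set 293 − P = 6P + 139 → P* = £22, Q* = 271.
With the tax collected from buyers, demand (in seller-price terms) shifts: Qd = 293 − (P + 14).
Solving gives Q = 259 with buyers paying £34 and suppliers receiving £20 (the £14 wedge).
Per-bottle burden: buyers £12, suppliers £2.
Buyers take the larger share because demand is less price-elastic here (demand slope 1 vs supply slope 6).
The less price-elastic side of the market bears the larger share of a per-unit tax.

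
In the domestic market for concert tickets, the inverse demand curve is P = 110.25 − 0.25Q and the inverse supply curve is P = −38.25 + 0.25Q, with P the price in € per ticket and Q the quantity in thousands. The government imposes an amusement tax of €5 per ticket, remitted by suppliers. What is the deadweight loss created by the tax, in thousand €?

Deadweight loss = €25 thousand.

Inverting to Q(P) form: Qd = 441 − 4P; Qs = 4P + 153.
Without the tax, 441 − 4P = 4P + 153 gives 8P = 288, so P* = €36 and Q* = 297.
With the tax collected from suppliers, supply shifts: Qs = 4(P − 5) + 153.
New equilibrium: consumers pay €38.5, suppliers receive €33.5, Q = 287. (Wedge: Pb − Ps = 5.)
Quantity falls by |ΔQ| = |297 − 287| = 10.
DWL = ½ · t · |ΔQ| = ½ · 5 · 10 = €25.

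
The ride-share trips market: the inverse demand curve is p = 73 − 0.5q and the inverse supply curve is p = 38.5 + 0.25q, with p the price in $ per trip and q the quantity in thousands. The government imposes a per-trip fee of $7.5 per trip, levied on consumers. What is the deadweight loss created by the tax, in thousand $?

Rewrite in direct form: qd = 146 − 2p and qs = 4p − 154.
Before the tax: set 146 − 2p = 4p − 154 → p* = $50, q* = 46.
With the tax collected from consumers, demand (in seller-price terms) shifts: qd = 146 − 2(p + 7.5).
New equilibrium: consumers pay $55, sellers receive $47.5, q = 36. (Wedge: pb − ps = 7.5.)
Quantity falls by |ΔQ| = |46 − 36| = 10.
DWL = ½ · t · |ΔQ| = ½ · 7.5 · 10 = $37.5.

Deadweight loss = $37.5 thousand.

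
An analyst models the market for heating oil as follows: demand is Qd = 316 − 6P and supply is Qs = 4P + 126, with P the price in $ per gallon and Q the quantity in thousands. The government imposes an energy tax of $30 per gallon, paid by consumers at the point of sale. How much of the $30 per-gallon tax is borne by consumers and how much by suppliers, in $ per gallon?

Consumers bear $12 per gallon; suppliers bear $18 per gallon.

Without the tax, 316 − 6P = 4P + 126 gives 10P = 190, so P* = $19 and Q* = 202.
With the tax collected from consumers, demand (in seller-price terms) shifts: Qd = 316 − 6(P + 30).
New equilibrium: consumers pay $31, suppliers receive $1, Q = 130. (Wedge: Pb − Ps = 30.)
Burden on consumers: $12; on suppliers: $18. (They sum to $30.)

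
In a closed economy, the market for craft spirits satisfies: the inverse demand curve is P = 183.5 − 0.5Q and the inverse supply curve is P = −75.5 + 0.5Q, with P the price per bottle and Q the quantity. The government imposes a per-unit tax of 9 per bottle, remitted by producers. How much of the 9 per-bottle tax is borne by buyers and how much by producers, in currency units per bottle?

Inverting to Q(P) form: Qd = 367 − 2P; Qs = 2P + 151.
Without the tax, 367 − 2P = 2P + 151 gives 4P = 216, so P* = 54 and Q* = 259.
With the tax collected from producers, supply shifts: Qs = 2(P − 9) + 151.
New equilibrium: buyers pay 58.5, producers receive 49.5, Q = 250. (Wedge: Pb − Ps = 9.)
Burden on buyers: 4.5; on producers: 4.5. (They sum to 9.)
The less price-elastic side of the market bears the larger share of a per-unit tax.

Buyers bear 4.5 per bottle; producers bear 4.5 per bottle.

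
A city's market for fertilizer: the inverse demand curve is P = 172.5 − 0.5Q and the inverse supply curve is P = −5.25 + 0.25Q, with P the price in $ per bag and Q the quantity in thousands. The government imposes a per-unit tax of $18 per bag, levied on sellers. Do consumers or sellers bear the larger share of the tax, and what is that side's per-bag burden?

Consumers bear the larger share: $12 per bag.

Rewrite in direct form: Qd = 345 − 2P and Qs = 4P + 21.
Before the tax: set 345 − 2P = 4P + 21 → P* = $54, Q* = 237.
With the tax collected from sellers, supply shifts: Qs = 4(P − 18) + 21.
Solving gives Q = 213 with consumers paying $66 and sellers receiving $48 (the $18 wedge).
Per-bag burden: consumers $12, sellers $6.
Consumers take the larger share because demand is less price-elastic here (demand slope 2 vs supply slope 4).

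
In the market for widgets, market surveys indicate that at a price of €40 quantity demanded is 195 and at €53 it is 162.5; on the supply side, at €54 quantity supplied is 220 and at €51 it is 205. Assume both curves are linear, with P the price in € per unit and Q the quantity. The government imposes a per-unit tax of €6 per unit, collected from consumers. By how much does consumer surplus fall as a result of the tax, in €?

Demand slope: (162.5 − 195)/(53 − 40) = -2.5, so Qd = 295 − 2.5P.
Supply slope: (205 − 220)/(51 − 54) = 5, so Qs = 5P − 50.
Without the tax, 295 − 2.5P = 5P − 50 gives 7.5P = 345, so P* = €46 and Q* = 180.
With the tax collected from consumers, demand (in seller-price terms) shifts: Qd = 295 − 2.5(P + 6).
New equilibrium: consumers pay €50, sellers receive €44, Q = 170. (Wedge: Pb − Ps = 6.)
ΔCS is the trapezoid between Q = 170 and Q = 180 of height €4: ½ · (180 + 170) · 4 = €700.

Consumer surplus falls by €700.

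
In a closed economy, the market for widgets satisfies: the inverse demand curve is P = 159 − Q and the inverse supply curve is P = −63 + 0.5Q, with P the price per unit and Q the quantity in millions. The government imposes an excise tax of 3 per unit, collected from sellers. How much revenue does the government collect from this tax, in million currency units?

Inverting to Q(P) form: Qd = 159 − P; Qs = 2P + 126.
Without the tax, 159 − P = 2P + 126 gives 3P = 33, so P* = 11 and Q* = 148.
With the tax collected from sellers, supply shifts: Qs = 2(P − 3) + 126.
New equilibrium: buyers pay 13, sellers receive 10, Q = 146. (Wedge: Pb − Ps = 3.)
Revenue = t · Q = 3 · 146 = 438.

Tax revenue = 438 million.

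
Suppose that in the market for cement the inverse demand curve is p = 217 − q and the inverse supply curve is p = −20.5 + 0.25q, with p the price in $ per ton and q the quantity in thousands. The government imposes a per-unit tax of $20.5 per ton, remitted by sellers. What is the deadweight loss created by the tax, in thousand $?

Deadweight loss = $168.1 thousand.

Rewrite in direct form: qd = 217 − p and qs = 4p + 82.
Before the tax: set 217 − p = 4p + 82 → p* = $27, q* = 190.
With the tax collected from sellers, supply shifts: qs = 4(p − 20.5) + 82.
Solving gives q = 173.6 with consumers paying $43.4 and sellers receiving $22.9 (the $20.5 wedge).
Quantity falls by |ΔQ| = |190 − 173.6| = 16.4.
DWL = ½ · t · |ΔQ| = ½ · 20.5 · 16.4 = $168.1.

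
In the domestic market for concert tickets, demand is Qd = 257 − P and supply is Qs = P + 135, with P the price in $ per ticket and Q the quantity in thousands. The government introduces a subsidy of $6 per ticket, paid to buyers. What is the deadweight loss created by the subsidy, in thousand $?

Without the subsidy, 257 − P = P + 135 gives 2P = 122, so P* = $61 and Q* = 196.
With a per-unit subsidy paid to buyers, each effectively pays P − 6, so demand becomes Qd = 257 − (P − 6).
Solving gives Q = 199 with buyers paying $58 and producers receiving $64 (the $6 wedge).
Quantity rises by |ΔQ| = |196 − 199| = 3.
DWL = ½ · t · |ΔQ| = ½ · 6 · 3 = $9.

Deadweight loss = $9 thousand.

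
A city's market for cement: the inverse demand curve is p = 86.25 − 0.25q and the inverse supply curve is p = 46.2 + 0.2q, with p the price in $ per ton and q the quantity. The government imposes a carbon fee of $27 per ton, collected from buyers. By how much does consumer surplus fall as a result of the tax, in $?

Consumer surplus falls by $885.

Inverting to q(p) form: qd = 345 − 4p; qs = 5p − 231.
Before the tax: set 345 − 4p = 5p − 231 → p* = $64, q* = 89.
With the tax collected from buyers, demand (in seller-price terms) shifts: qd = 345 − 4(p + 27).
Solving gives q = 29 with buyers paying $79 and sellers receiving $52 (the $27 wedge).
ΔCS is the trapezoid between Q = 29 and Q = 89 of height $15: ½ · (89 + 29) · 15 = $885.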